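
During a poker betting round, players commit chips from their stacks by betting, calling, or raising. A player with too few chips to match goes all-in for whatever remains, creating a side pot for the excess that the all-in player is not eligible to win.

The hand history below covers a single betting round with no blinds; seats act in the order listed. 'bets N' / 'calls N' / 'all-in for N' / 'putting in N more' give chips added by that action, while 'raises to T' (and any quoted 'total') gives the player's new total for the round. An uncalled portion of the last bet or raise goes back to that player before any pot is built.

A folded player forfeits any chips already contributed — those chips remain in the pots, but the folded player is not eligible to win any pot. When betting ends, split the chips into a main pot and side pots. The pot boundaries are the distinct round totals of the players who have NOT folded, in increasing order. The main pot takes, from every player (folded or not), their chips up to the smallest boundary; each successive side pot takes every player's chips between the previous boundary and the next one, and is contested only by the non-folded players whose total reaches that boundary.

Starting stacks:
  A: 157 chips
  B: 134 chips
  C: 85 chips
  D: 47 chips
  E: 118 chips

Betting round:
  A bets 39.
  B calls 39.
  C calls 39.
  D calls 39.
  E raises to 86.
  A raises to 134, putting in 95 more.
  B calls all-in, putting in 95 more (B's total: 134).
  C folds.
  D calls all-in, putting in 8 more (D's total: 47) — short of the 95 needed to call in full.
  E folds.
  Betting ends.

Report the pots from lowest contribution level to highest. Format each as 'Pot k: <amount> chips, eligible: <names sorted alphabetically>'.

Pot 1: 227 chips, eligible: A, B, D
Pot 2: 213 chips, eligible: A, B

Derivation:
Contributions: A=134, B=134, C=39, D=47, E=86
Folded: C, E
Pot levels (distinct totals of non-folded players): 47, 134
Layer 1-47: A 47 + B 47 + C 39 + D 47 + E 47 = 227 chips; eligible A, B, D
Layer 48-134: A 87 + B 87 + E 39 = 213 chips; eligible A, B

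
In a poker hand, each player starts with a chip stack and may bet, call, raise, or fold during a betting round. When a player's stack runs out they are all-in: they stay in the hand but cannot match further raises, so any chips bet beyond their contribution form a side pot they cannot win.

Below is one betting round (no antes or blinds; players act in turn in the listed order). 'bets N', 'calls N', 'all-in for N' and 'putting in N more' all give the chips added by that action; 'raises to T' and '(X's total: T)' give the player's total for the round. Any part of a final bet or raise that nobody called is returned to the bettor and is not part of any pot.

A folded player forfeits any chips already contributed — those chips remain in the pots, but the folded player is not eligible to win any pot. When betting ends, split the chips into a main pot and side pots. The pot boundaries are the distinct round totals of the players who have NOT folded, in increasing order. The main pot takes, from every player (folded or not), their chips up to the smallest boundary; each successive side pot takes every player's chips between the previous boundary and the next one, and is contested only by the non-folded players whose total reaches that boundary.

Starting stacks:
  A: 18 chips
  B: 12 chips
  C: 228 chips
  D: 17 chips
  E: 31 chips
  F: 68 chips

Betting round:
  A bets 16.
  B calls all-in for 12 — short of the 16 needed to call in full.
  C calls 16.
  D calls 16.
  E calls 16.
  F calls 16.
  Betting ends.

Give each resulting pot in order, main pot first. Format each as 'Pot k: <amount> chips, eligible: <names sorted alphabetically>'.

Pot 1: 72 chips, eligible: A, B, C, D, E, F
Pot 2: 20 chips, eligible: A, C, D, E, F

Derivation:
Contributions: A=16, B=12, C=16, D=16, E=16, F=16
Pot levels (distinct totals of non-folded players): 12, 16
Layer 1-12: 12 each from A, B, C, D, E, F = 12*6 = 72 chips; eligible A, B, C, D, E, F
Layer 13-16: 4 each from A, C, D, E, F = 4*5 = 20 chips; eligible A, C, D, E, F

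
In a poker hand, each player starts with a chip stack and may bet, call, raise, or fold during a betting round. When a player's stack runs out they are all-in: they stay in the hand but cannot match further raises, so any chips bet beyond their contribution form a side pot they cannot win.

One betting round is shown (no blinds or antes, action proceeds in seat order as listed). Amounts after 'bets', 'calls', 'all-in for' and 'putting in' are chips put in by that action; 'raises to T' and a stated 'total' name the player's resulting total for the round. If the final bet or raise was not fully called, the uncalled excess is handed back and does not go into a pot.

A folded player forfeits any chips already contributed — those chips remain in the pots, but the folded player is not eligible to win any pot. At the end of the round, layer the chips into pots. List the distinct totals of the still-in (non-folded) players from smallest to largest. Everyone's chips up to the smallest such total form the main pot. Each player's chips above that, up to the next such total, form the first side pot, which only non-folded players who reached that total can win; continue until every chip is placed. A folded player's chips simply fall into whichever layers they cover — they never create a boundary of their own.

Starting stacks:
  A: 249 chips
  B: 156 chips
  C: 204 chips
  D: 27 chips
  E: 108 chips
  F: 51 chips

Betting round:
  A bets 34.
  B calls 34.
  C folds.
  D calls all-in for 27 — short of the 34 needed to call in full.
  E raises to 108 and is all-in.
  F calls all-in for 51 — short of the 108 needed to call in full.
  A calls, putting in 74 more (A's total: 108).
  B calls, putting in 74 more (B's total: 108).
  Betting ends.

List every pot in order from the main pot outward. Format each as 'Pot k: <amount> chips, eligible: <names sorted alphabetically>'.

Pot 1: 135 chips, eligible: A, B, D, E, F
Pot 2: 96 chips, eligible: A, B, E, F
Pot 3: 171 chips, eligible: A, B, E

Derivation:
Contributions: A=108, B=108, D=27, E=108, F=51
Folded: C
Pot levels (distinct totals of non-folded players): 27, 51, 108
Layer 1-27: 27 each from A, B, D, E, F = 27*5 = 135 chips; eligible A, B, D, E, F
Layer 28-51: 24 each from A, B, E, F = 24*4 = 96 chips; eligible A, B, E, F
Layer 52-108: 57 each from A, B, E = 57*3 = 171 chips; eligible A, B, E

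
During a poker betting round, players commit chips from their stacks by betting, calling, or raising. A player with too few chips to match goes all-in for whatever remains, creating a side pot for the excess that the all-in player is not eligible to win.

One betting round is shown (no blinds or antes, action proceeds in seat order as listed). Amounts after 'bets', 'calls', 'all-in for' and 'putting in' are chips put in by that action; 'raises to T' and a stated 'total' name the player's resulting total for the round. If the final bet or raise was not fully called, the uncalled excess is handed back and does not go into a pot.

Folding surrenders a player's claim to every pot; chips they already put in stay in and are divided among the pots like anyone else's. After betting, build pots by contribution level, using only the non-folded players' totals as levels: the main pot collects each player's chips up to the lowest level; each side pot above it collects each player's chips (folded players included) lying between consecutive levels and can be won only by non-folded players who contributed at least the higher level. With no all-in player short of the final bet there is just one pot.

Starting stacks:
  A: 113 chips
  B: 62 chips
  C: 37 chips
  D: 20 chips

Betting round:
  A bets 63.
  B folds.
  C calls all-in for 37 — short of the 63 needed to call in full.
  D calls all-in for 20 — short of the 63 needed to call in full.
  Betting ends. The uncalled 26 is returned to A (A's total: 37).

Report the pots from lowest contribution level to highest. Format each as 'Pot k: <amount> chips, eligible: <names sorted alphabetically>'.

Pot 1: 60 chips, eligible: A, C, D
Pot 2: 34 chips, eligible: A, C

Derivation:
Contributions (after 26 returned to A): A=37, C=37, D=20
Folded: B
Pot levels (distinct totals of non-folded players): 20, 37
Layer 1-20: 20 each from A, C, D = 20*3 = 60 chips; eligible A, C, D
Layer 21-37: 17 each from A, C = 17*2 = 34 chips; eligible A, C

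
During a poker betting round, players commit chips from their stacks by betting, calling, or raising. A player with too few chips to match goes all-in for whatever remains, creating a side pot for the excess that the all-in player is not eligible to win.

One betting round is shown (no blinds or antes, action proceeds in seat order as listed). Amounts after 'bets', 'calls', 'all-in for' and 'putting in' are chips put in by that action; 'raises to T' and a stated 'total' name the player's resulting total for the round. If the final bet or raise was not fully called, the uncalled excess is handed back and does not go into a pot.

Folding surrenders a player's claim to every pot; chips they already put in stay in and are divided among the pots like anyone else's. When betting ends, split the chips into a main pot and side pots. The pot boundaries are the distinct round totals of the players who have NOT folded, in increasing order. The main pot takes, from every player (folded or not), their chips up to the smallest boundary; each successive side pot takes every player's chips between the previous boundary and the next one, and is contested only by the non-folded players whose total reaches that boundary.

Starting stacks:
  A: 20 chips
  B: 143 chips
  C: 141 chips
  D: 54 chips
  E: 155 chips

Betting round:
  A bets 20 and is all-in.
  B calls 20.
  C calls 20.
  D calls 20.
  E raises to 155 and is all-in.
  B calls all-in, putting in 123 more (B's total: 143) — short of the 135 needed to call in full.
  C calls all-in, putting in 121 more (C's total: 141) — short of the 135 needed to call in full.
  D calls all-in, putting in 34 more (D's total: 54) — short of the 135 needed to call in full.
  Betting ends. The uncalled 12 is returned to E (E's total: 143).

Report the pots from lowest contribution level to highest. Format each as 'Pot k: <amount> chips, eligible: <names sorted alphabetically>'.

Pot 1: 100 chips, eligible: A, B, C, D, E
Pot 2: 136 chips, eligible: B, C, D, E
Pot 3: 261 chips, eligible: B, C, E
Pot 4: 4 chips, eligible: B, E

Derivation:
Contributions (after 12 returned to E): A=20, B=143, C=141, D=54, E=143
Pot levels (distinct totals of non-folded players): 20, 54, 141, 143
Layer 1-20: 20 each from A, B, C, D, E = 20*5 = 100 chips; eligible A, B, C, D, E
Layer 21-54: 34 each from B, C, D, E = 34*4 = 136 chips; eligible B, C, D, E
Layer 55-141: 87 each from B, C, E = 87*3 = 261 chips; eligible B, C, E
Layer 142-143: 2 each from B, E = 2*2 = 4 chips; eligible B, E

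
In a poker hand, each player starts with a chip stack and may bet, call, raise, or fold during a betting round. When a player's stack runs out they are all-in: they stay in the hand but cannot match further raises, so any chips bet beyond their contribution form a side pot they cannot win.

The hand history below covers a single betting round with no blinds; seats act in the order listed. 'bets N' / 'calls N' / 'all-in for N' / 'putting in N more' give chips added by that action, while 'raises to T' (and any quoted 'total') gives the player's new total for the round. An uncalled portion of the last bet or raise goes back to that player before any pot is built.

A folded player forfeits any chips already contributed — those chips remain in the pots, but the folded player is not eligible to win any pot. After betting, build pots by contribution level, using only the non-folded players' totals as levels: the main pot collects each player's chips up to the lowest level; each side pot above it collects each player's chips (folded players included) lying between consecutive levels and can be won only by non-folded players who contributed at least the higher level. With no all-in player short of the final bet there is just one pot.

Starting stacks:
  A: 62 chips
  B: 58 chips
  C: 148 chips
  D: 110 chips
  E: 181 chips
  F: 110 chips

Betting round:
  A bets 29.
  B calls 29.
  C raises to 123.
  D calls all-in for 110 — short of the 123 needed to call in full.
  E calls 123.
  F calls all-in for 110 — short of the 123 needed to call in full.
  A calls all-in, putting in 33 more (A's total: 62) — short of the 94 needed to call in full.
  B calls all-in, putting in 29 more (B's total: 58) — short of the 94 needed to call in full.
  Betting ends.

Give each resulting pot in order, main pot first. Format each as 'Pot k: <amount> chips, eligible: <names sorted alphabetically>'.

Pot 1: 348 chips, eligible: A, B, C, D, E, F
Pot 2: 20 chips, eligible: A, C, D, E, F
Pot 3: 192 chips, eligible: C, D, E, F
Pot 4: 26 chips, eligible: C, E

Derivation:
Contributions: A=62, B=58, C=123, D=110, E=123, F=110
Pot levels (distinct totals of non-folded players): 58, 62, 110, 123
Layer 1-58: 58 each from A, B, C, D, E, F = 58*6 = 348 chips; eligible A, B, C, D, E, F
Layer 59-62: 4 each from A, C, D, E, F = 4*5 = 20 chips; eligible A, C, D, E, F
Layer 63-110: 48 each from C, D, E, F = 48*4 = 192 chips; eligible C, D, E, F
Layer 111-123: 13 each from C, E = 13*2 = 26 chips; eligible C, E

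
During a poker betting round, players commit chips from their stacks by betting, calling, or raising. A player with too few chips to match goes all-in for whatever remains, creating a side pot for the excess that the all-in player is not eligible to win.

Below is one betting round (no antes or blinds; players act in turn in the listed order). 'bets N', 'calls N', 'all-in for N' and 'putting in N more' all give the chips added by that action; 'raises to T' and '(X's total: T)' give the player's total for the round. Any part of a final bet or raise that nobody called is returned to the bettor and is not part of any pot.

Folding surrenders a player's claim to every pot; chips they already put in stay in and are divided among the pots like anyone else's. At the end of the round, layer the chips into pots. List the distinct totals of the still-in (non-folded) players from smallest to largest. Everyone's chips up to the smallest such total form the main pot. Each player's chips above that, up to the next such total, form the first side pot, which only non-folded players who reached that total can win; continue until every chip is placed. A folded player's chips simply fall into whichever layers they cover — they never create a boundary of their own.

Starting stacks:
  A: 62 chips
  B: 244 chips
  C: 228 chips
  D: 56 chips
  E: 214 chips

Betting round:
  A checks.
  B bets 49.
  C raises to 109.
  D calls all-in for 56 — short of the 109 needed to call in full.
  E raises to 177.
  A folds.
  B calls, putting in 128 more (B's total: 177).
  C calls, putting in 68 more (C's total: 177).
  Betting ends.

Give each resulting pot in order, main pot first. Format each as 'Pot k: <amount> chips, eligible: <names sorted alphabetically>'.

Pot 1: 224 chips, eligible: B, C, D, E
Pot 2: 363 chips, eligible: B, C, E

Derivation:
Contributions: B=177, C=177, D=56, E=177
Folded: A
Pot levels (distinct totals of non-folded players): 56, 177
Layer 1-56: 56 each from B, C, D, E = 56*4 = 224 chips; eligible B, C, D, E
Layer 57-177: 121 each from B, C, E = 121*3 = 363 chips; eligible B, C, E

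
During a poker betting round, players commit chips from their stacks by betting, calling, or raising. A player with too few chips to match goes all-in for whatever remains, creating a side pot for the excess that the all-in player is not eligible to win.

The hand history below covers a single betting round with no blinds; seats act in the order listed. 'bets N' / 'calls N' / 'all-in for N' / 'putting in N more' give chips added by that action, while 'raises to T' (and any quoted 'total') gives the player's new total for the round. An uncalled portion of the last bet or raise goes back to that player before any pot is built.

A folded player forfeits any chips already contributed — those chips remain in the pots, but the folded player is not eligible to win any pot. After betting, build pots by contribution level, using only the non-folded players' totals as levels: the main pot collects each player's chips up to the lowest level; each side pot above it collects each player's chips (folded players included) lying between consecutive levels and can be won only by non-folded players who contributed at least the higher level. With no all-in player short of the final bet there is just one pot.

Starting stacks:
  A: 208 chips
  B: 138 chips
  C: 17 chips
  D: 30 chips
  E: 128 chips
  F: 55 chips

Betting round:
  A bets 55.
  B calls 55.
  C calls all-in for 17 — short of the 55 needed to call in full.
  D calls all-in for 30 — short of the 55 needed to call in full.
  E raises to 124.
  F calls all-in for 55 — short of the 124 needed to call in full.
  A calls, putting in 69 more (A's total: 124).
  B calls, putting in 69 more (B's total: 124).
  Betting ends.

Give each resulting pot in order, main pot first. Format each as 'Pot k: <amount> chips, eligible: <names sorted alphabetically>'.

Contributions: A=124, B=124, C=17, D=30, E=124, F=55
Pot levels (distinct totals of non-folded players): 17, 30, 55, 124
Layer 1-17: 17 each from A, B, C, D, E, F = 17*6 = 102 chips; eligible A, B, C, D, E, F
Layer 18-30: 13 each from A, B, D, E, F = 13*5 = 65 chips; eligible A, B, D, E, F
Layer 31-55: 25 each from A, B, E, F = 25*4 = 100 chips; eligible A, B, E, F
Layer 56-124: 69 each from A, B, E = 69*3 = 207 chips; eligible A, B, E

Pot 1: 102 chips, eligible: A, B, C, D, E, F
Pot 2: 65 chips, eligible: A, B, D, E, F
Pot 3: 100 chips, eligible: A, B, E, F
Pot 4: 207 chips, eligible: A, B, E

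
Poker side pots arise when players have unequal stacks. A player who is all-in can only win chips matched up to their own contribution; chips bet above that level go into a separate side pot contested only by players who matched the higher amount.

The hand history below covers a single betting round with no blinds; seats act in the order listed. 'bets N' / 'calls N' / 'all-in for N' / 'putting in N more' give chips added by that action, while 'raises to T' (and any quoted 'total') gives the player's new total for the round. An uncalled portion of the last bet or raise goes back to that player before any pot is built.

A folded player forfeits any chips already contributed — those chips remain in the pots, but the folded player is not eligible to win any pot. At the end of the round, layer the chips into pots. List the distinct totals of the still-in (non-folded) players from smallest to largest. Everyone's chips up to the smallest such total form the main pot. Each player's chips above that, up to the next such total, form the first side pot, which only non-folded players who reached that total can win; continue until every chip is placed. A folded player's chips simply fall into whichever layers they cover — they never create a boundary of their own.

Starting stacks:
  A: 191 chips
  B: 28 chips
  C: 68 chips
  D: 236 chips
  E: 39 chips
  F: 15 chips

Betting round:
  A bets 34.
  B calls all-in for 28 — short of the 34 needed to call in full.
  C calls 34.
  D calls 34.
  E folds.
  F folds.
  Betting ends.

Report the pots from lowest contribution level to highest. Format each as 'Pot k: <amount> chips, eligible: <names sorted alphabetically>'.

Pot 1: 112 chips, eligible: A, B, C, D
Pot 2: 18 chips, eligible: A, C, D

Derivation:
Contributions: A=34, B=28, C=34, D=34
Folded: E, F
Pot levels (distinct totals of non-folded players): 28, 34
Layer 1-28: 28 each from A, B, C, D = 28*4 = 112 chips; eligible A, B, C, D
Layer 29-34: 6 each from A, C, D = 6*3 = 18 chips; eligible A, C, D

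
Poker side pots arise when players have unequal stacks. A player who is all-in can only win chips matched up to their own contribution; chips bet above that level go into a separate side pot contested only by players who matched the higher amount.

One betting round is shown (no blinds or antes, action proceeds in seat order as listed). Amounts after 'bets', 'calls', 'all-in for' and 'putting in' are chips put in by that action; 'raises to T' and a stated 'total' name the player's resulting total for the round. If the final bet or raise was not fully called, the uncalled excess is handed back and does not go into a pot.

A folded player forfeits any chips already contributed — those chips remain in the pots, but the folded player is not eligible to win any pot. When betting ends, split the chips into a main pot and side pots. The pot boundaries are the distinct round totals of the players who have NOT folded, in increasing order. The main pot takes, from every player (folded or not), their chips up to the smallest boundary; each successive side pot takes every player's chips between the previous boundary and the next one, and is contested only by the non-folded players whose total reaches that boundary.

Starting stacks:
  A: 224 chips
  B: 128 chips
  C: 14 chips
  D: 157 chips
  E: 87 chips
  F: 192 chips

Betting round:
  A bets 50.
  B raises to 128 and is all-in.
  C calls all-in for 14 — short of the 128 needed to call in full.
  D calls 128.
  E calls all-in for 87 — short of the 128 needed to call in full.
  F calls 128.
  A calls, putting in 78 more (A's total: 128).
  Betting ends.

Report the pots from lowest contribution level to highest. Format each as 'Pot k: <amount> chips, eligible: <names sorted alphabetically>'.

Pot 1: 84 chips, eligible: A, B, C, D, E, F
Pot 2: 365 chips, eligible: A, B, D, E, F
Pot 3: 164 chips, eligible: A, B, D, F

Derivation:
Contributions: A=128, B=128, C=14, D=128, E=87, F=128
Pot levels (distinct totals of non-folded players): 14, 87, 128
Layer 1-14: 14 each from A, B, C, D, E, F = 14*6 = 84 chips; eligible A, B, C, D, E, F
Layer 15-87: 73 each from A, B, D, E, F = 73*5 = 365 chips; eligible A, B, D, E, F
Layer 88-128: 41 each from A, B, D, F = 41*4 = 164 chips; eligible A, B, D, F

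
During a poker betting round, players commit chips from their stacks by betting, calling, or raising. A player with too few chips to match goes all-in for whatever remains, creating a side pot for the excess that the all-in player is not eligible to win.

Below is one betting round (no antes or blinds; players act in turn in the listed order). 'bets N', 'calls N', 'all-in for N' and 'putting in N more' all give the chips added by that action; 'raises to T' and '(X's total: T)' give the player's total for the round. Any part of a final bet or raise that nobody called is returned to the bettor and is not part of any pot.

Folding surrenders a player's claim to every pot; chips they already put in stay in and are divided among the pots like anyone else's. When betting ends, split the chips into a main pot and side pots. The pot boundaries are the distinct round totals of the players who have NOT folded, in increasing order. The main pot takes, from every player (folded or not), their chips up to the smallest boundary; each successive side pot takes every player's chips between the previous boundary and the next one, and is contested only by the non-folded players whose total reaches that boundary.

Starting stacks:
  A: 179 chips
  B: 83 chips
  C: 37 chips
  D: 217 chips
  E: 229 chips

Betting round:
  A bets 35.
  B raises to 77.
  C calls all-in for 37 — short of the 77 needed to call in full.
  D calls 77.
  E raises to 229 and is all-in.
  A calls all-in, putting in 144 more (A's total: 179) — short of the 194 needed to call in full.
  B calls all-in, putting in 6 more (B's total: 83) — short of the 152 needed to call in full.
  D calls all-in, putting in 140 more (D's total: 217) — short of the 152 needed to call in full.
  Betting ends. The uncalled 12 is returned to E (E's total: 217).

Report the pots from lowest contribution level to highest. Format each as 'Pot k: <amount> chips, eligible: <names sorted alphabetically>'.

Contributions (after 12 returned to E): A=179, B=83, C=37, D=217, E=217
Pot levels (distinct totals of non-folded players): 37, 83, 179, 217
Layer 1-37: 37 each from A, B, C, D, E = 37*5 = 185 chips; eligible A, B, C, D, E
Layer 38-83: 46 each from A, B, D, E = 46*4 = 184 chips; eligible A, B, D, E
Layer 84-179: 96 each from A, D, E = 96*3 = 288 chips; eligible A, D, E
Layer 180-217: 38 each from D, E = 38*2 = 76 chips; eligible D, E

Pot 1: 185 chips, eligible: A, B, C, D, E
Pot 2: 184 chips, eligible: A, B, D, E
Pot 3: 288 chips, eligible: A, D, E
Pot 4: 76 chips, eligible: D, E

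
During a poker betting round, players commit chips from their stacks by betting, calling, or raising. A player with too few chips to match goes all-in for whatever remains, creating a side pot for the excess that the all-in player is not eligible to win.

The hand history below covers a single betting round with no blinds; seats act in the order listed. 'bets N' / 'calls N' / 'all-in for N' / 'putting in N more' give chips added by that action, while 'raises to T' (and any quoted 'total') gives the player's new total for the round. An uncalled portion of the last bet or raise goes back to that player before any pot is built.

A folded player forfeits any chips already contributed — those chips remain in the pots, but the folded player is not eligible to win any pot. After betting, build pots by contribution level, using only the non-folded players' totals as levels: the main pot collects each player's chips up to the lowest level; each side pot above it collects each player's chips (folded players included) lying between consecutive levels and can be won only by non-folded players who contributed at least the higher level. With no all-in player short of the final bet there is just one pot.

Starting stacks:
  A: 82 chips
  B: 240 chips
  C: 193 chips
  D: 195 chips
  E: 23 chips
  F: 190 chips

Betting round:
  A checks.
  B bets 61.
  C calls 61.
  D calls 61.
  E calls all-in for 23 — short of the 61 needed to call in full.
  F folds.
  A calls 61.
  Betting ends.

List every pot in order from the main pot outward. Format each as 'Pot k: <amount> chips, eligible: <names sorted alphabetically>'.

Contributions: A=61, B=61, C=61, D=61, E=23
Folded: F
Pot levels (distinct totals of non-folded players): 23, 61
Layer 1-23: 23 each from A, B, C, D, E = 23*5 = 115 chips; eligible A, B, C, D, E
Layer 24-61: 38 each from A, B, C, D = 38*4 = 152 chips; eligible A, B, C, D

Pot 1: 115 chips, eligible: A, B, C, D, E
Pot 2: 152 chips, eligible: A, B, C, D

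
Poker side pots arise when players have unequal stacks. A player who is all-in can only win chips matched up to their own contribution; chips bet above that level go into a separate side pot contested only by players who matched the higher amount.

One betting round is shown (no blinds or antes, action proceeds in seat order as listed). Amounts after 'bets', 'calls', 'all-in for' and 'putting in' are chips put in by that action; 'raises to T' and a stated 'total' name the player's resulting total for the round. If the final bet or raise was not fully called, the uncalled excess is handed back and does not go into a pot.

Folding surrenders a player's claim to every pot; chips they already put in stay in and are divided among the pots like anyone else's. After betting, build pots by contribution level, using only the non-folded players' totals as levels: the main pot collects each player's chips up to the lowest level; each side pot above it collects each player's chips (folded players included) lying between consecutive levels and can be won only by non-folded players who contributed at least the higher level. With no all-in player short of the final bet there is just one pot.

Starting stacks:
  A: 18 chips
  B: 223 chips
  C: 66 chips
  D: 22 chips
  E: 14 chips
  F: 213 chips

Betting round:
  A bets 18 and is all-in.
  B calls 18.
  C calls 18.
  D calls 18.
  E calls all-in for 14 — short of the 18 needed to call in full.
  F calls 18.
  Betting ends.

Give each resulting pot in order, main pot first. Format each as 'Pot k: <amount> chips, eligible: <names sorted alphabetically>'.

Contributions: A=18, B=18, C=18, D=18, E=14, F=18
Pot levels (distinct totals of non-folded players): 14, 18
Layer 1-14: 14 each from A, B, C, D, E, F = 14*6 = 84 chips; eligible A, B, C, D, E, F
Layer 15-18: 4 each from A, B, C, D, F = 4*5 = 20 chips; eligible A, B, C, D, F

Pot 1: 84 chips, eligible: A, B, C, D, E, F
Pot 2: 20 chips, eligible: A, B, C, D, F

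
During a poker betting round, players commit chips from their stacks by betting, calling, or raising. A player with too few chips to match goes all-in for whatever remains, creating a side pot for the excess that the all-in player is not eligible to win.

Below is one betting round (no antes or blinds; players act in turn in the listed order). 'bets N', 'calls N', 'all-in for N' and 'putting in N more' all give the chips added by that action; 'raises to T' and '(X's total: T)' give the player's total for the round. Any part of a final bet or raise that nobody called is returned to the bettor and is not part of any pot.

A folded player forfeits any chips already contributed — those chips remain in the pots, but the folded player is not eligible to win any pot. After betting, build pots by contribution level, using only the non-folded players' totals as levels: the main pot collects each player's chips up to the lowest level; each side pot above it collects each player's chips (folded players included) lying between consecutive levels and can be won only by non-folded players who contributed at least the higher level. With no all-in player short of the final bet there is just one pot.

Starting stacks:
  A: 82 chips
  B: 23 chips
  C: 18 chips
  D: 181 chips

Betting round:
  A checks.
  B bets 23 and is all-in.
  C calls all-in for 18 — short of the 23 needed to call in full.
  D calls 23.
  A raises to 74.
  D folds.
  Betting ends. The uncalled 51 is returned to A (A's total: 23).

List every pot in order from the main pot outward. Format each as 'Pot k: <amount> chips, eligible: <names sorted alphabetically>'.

Pot 1: 72 chips, eligible: A, B, C
Pot 2: 15 chips, eligible: A, B

Derivation:
Contributions (after 51 returned to A): A=23, B=23, C=18, D=23
Folded: D
Pot levels (distinct totals of non-folded players): 18, 23
Layer 1-18: 18 each from A, B, C, D = 18*4 = 72 chips; eligible A, B, C
Layer 19-23: 5 each from A, B, D = 5*3 = 15 chips; eligible A, B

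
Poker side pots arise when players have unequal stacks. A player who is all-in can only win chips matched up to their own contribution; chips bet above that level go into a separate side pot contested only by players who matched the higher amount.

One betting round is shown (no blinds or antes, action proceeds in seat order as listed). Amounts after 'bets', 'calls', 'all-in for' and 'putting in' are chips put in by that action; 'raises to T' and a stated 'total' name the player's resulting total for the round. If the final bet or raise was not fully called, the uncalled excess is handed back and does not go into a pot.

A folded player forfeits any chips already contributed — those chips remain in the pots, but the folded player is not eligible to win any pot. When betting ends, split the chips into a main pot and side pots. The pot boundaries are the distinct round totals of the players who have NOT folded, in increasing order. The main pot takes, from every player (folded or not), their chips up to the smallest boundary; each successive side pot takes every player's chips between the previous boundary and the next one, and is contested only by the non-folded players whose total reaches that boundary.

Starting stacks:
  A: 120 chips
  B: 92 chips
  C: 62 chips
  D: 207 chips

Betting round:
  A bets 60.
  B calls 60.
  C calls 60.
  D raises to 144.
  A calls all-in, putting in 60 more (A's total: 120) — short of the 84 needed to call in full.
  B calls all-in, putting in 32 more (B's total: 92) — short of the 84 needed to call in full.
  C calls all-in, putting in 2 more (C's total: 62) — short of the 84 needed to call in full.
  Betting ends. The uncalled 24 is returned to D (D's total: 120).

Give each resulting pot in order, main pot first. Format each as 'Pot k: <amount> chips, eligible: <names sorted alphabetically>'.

Contributions (after 24 returned to D): A=120, B=92, C=62, D=120
Pot levels (distinct totals of non-folded players): 62, 92, 120
Layer 1-62: 62 each from A, B, C, D = 62*4 = 248 chips; eligible A, B, C, D
Layer 63-92: 30 each from A, B, D = 30*3 = 90 chips; eligible A, B, D
Layer 93-120: 28 each from A, D = 28*2 = 56 chips; eligible A, D

Pot 1: 248 chips, eligible: A, B, C, D
Pot 2: 90 chips, eligible: A, B, D
Pot 3: 56 chips, eligible: A, D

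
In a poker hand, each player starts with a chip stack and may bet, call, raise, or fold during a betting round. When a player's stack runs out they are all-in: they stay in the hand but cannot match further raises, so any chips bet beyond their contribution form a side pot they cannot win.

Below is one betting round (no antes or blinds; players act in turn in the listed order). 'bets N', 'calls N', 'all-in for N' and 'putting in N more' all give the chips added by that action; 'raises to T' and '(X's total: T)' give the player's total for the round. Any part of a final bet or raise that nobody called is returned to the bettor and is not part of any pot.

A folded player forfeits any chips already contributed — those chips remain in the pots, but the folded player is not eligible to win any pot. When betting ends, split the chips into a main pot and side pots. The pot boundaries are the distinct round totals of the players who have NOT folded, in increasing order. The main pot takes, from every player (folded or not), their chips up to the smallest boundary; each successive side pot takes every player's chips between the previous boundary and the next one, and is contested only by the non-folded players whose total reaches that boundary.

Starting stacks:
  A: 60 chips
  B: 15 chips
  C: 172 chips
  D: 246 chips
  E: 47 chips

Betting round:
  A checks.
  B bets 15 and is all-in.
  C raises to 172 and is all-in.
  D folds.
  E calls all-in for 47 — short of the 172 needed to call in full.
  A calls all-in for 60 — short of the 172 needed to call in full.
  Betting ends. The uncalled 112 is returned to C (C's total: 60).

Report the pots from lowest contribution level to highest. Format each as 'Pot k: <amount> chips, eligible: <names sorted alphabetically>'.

Contributions (after 112 returned to C): A=60, B=15, C=60, E=47
Folded: D
Pot levels (distinct totals of non-folded players): 15, 47, 60
Layer 1-15: 15 each from A, B, C, E = 15*4 = 60 chips; eligible A, B, C, E
Layer 16-47: 32 each from A, C, E = 32*3 = 96 chips; eligible A, C, E
Layer 48-60: 13 each from A, C = 13*2 = 26 chips; eligible A, C

Pot 1: 60 chips, eligible: A, B, C, E
Pot 2: 96 chips, eligible: A, C, E
Pot 3: 26 chips, eligible: A, C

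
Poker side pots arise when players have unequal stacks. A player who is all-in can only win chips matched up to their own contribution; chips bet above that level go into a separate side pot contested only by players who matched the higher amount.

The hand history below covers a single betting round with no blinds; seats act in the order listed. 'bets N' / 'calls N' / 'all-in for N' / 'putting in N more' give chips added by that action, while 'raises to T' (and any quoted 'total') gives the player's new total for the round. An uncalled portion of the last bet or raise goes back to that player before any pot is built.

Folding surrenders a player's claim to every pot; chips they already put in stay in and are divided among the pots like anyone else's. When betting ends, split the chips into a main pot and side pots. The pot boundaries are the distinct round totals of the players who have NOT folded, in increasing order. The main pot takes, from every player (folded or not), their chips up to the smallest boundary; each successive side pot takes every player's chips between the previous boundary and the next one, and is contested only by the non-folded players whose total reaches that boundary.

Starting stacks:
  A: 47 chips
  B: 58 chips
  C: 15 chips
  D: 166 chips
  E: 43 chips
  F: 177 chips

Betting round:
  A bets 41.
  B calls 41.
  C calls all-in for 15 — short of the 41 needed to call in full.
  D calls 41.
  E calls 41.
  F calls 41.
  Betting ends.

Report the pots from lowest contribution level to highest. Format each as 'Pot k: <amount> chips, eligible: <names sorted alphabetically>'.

Contributions: A=41, B=41, C=15, D=41, E=41, F=41
Pot levels (distinct totals of non-folded players): 15, 41
Layer 1-15: 15 each from A, B, C, D, E, F = 15*6 = 90 chips; eligible A, B, C, D, E, F
Layer 16-41: 26 each from A, B, D, E, F = 26*5 = 130 chips; eligible A, B, D, E, F

Pot 1: 90 chips, eligible: A, B, C, D, E, F
Pot 2: 130 chips, eligible: A, B, D, E, F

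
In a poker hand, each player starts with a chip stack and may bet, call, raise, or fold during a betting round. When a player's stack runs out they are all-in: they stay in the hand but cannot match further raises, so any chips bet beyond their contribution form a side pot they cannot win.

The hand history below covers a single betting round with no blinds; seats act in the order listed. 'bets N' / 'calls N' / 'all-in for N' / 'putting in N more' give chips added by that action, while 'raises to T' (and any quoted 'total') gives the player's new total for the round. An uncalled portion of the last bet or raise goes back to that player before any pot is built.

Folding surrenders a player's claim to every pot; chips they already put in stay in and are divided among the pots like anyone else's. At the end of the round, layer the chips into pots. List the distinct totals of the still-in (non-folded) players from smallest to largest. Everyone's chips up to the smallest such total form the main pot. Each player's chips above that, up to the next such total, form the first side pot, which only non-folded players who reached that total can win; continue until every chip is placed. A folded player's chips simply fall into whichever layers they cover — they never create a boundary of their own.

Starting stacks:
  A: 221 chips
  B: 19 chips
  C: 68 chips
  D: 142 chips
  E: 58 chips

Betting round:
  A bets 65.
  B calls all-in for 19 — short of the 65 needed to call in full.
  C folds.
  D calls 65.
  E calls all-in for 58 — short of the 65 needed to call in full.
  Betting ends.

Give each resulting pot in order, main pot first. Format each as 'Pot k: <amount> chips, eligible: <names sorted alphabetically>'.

Contributions: A=65, B=19, D=65, E=58
Folded: C
Pot levels (distinct totals of non-folded players): 19, 58, 65
Layer 1-19: 19 each from A, B, D, E = 19*4 = 76 chips; eligible A, B, D, E
Layer 20-58: 39 each from A, D, E = 39*3 = 117 chips; eligible A, D, E
Layer 59-65: 7 each from A, D = 7*2 = 14 chips; eligible A, D

Pot 1: 76 chips, eligible: A, B, D, E
Pot 2: 117 chips, eligible: A, D, E
Pot 3: 14 chips, eligible: A, D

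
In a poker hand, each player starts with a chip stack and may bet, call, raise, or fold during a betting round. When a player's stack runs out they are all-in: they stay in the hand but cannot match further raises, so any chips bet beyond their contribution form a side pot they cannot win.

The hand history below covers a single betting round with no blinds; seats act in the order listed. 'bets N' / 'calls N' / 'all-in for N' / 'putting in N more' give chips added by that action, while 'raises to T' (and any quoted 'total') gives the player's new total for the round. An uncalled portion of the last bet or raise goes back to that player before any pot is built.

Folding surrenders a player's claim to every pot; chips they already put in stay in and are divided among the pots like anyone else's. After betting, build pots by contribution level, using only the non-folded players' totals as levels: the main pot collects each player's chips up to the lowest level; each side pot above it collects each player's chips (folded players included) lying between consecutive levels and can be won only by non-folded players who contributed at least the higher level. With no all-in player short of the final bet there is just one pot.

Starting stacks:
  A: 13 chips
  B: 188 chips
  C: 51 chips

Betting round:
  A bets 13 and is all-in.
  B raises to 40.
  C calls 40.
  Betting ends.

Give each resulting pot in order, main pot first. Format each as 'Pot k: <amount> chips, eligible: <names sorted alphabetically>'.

Contributions: A=13, B=40, C=40
Pot levels (distinct totals of non-folded players): 13, 40
Layer 1-13: 13 each from A, B, C = 13*3 = 39 chips; eligible A, B, C
Layer 14-40: 27 each from B, C = 27*2 = 54 chips; eligible B, C

Pot 1: 39 chips, eligible: A, B, C
Pot 2: 54 chips, eligible: B, C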